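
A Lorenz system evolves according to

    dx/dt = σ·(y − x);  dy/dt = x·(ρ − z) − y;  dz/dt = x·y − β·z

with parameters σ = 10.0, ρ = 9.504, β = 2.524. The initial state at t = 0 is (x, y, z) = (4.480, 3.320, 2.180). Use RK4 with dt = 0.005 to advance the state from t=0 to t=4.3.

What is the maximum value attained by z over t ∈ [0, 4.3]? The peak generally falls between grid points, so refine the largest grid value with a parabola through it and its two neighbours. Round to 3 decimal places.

t=0.000: state=(4.480, 3.320, 2.180)
step 1 (dt=0.005): k1=(-11.600, 29.492, 9.371), k2=(-10.573, 29.101, 9.544), k3=(-10.608, 29.119, 9.547), k4=(-9.614, 28.746, 9.719); state += dt/6·(k1+2k2+2k3+k4)
t=0.005: state=(4.427, 3.466, 2.228)
t=0.010: state=(4.384, 3.608, 2.277)
t=0.015: state=(4.349, 3.746, 2.328)
continuing one RK4 step at a time; state shown every 40 steps (Δt=0.2):
t=0.200: state=(6.147, 7.708, 6.048)
t=0.400: state=(7.185, 6.154, 12.174)
t=0.600: state=(3.917, 2.473, 10.784)
t=0.800: state=(2.394, 2.210, 7.496)
t=1.000: state=(2.744, 3.224, 5.571)
t=1.200: state=(4.217, 5.169, 5.696)
t=1.400: state=(5.989, 6.548, 8.503)
t=1.600: state=(5.679, 4.892, 10.698)
t=1.800: state=(4.002, 3.360, 9.398)
t=2.000: state=(3.426, 3.466, 7.534)
t=2.200: state=(3.992, 4.470, 6.833)
t=2.400: state=(5.059, 5.540, 7.801)
t=2.600: state=(5.463, 5.324, 9.409)
t=2.800: state=(4.724, 4.260, 9.494)
t=3.000: state=(4.052, 3.896, 8.428)
t=3.200: state=(4.116, 4.311, 7.666)
t=3.400: state=(4.670, 4.974, 7.865)
t=3.600: state=(5.084, 5.144, 8.727)
t=3.800: state=(4.880, 4.656, 9.139)
t=4.000: state=(4.431, 4.259, 8.719)
t=4.200: state=(4.301, 4.344, 8.161)
t=4.300: state=(4.389, 4.516, 8.040)
largest grid value and its neighbours: z(0.445)=12.50394, z(0.450)=12.50804, z(0.455)=12.50618
parabola through these three points peaks at t≈0.451 with z≈12.50815

max z = 12.508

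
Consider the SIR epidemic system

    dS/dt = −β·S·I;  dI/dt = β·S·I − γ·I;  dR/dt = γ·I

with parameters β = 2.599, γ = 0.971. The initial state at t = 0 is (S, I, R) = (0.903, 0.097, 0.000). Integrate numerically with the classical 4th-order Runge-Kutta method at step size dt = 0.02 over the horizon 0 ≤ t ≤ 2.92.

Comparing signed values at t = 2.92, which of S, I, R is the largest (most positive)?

largest component: R

t=0.000: state=(0.903, 0.097, 0.000)
step 1 (dt=0.02): k1=(-0.228, 0.133, 0.094), k2=(-0.230, 0.135, 0.095), k3=(-0.230, 0.135, 0.095), k4=(-0.233, 0.136, 0.097); state += dt/6·(k1+2k2+2k3+k4)
t=0.020: state=(0.898, 0.100, 0.002)
t=0.040: state=(0.894, 0.102, 0.004)
t=0.060: state=(0.889, 0.105, 0.006)
continuing one RK4 step at a time; state shown every 5 steps (Δt=0.1):
t=0.100: state=(0.879, 0.111, 0.010)
t=0.200: state=(0.852, 0.126, 0.022)
t=0.300: state=(0.823, 0.142, 0.035)
t=0.400: state=(0.791, 0.159, 0.049)
t=0.500: state=(0.758, 0.177, 0.066)
t=0.600: state=(0.722, 0.194, 0.084)
t=0.700: state=(0.685, 0.212, 0.103)
t=0.800: state=(0.647, 0.229, 0.125)
t=0.900: state=(0.608, 0.244, 0.148)
t=1.000: state=(0.570, 0.258, 0.172)
t=1.100: state=(0.532, 0.270, 0.198)
t=1.200: state=(0.495, 0.280, 0.224)
t=1.300: state=(0.460, 0.288, 0.252)
t=1.400: state=(0.426, 0.293, 0.280)
t=1.500: state=(0.395, 0.296, 0.309)
t=1.600: state=(0.366, 0.297, 0.338)
t=1.700: state=(0.339, 0.295, 0.367)
t=1.800: state=(0.314, 0.291, 0.395)
t=1.900: state=(0.291, 0.286, 0.423)
t=2.000: state=(0.270, 0.279, 0.450)
t=2.100: state=(0.252, 0.271, 0.477)
t=2.200: state=(0.235, 0.262, 0.503)
t=2.300: state=(0.220, 0.252, 0.528)
t=2.400: state=(0.206, 0.242, 0.552)
t=2.500: state=(0.194, 0.231, 0.575)
t=2.600: state=(0.183, 0.220, 0.597)
t=2.700: state=(0.173, 0.209, 0.618)
t=2.800: state=(0.164, 0.199, 0.638)
t=2.900: state=(0.156, 0.188, 0.656)
t=2.920: state=(0.154, 0.186, 0.660)
compare at T: S=0.154, I=0.186, R=0.660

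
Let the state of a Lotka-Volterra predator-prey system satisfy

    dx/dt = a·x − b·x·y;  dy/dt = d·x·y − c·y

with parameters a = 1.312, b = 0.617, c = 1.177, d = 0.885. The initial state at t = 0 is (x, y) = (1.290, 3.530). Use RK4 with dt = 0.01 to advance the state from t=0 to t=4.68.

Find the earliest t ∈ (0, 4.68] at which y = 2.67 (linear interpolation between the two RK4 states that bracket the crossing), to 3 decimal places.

t = 0.841

t=0.000: state=(1.290, 3.530)
step 1 (dt=0.01): k1=(-1.117, -0.125), k2=(-1.112, -0.142), k3=(-1.112, -0.142), k4=(-1.106, -0.159); state += dt/6·(k1+2k2+2k3+k4)
t=0.010: state=(1.279, 3.529)
t=0.020: state=(1.268, 3.527)
t=0.030: state=(1.257, 3.525)
continuing one RK4 step at a time; state shown every 20 steps (Δt=0.2):
t=0.200: state=(1.089, 3.441)
t=0.400: state=(0.936, 3.251)
t=0.600: state=(0.827, 3.001)
t=0.800: state=(0.755, 2.727)
t=0.840: state=(0.745, 2.672)
next step: t=0.850: state=(0.742, 2.658) — y has crossed 2.67
linear interpolation between t=0.840 (2.67176) and t=0.850 (2.65793) → t≈0.841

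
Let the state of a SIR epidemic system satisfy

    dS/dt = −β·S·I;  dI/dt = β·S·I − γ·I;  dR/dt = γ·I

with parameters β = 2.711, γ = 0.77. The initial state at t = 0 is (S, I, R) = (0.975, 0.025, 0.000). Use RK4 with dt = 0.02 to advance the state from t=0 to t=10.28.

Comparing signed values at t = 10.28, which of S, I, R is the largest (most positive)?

largest component: R

t=0.000: state=(0.975, 0.025, 0.000)
step 1 (dt=0.02): k1=(-0.066, 0.047, 0.019), k2=(-0.067, 0.048, 0.020), k3=(-0.067, 0.048, 0.020), k4=(-0.069, 0.049, 0.020); state += dt/6·(k1+2k2+2k3+k4)
t=0.020: state=(0.974, 0.026, 0.000)
t=0.040: state=(0.972, 0.027, 0.001)
t=0.060: state=(0.971, 0.028, 0.001)
continuing one RK4 step at a time; state shown every 25 steps (Δt=0.5):
t=0.500: state=(0.922, 0.062, 0.016)
t=1.000: state=(0.810, 0.137, 0.053)
t=1.500: state=(0.625, 0.249, 0.126)
t=2.000: state=(0.416, 0.342, 0.242)
t=2.500: state=(0.256, 0.364, 0.380)
t=3.000: state=(0.159, 0.326, 0.514)
t=3.500: state=(0.107, 0.265, 0.629)
t=4.000: state=(0.078, 0.204, 0.719)
t=4.500: state=(0.061, 0.152, 0.787)
t=5.000: state=(0.051, 0.112, 0.837)
t=5.500: state=(0.045, 0.081, 0.874)
t=6.000: state=(0.041, 0.058, 0.901)
t=6.500: state=(0.038, 0.042, 0.920)
t=7.000: state=(0.036, 0.030, 0.934)
t=7.500: state=(0.035, 0.021, 0.943)
t=8.000: state=(0.034, 0.015, 0.950)
t=8.500: state=(0.034, 0.011, 0.955)
t=9.000: state=(0.033, 0.008, 0.959)
t=9.500: state=(0.033, 0.006, 0.961)
t=10.000: state=(0.033, 0.004, 0.963)
t=10.280: state=(0.033, 0.003, 0.964)
compare at T: S=0.033, I=0.003, R=0.964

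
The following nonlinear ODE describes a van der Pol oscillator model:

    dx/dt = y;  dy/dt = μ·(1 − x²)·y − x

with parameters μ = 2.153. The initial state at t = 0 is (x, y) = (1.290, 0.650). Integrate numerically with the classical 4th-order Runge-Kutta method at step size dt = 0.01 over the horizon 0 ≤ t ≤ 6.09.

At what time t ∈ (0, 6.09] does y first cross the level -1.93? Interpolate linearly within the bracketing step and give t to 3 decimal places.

t = 1.823

t=0.000: state=(1.290, 0.650)
step 1 (dt=0.01): k1=(0.650, -2.219), k2=(0.639, -2.218), k3=(0.639, -2.218), k4=(0.628, -2.216); state += dt/6·(k1+2k2+2k3+k4)
t=0.010: state=(1.296, 0.628)
t=0.020: state=(1.303, 0.606)
t=0.030: state=(1.309, 0.584)
continuing one RK4 step at a time; state shown every 20 steps (Δt=0.2):
t=0.200: state=(1.377, 0.236)
t=0.400: state=(1.392, -0.071)
t=0.600: state=(1.356, -0.277)
t=0.800: state=(1.284, -0.428)
t=1.000: state=(1.185, -0.563)
t=1.200: state=(1.058, -0.717)
t=1.400: state=(0.895, -0.929)
t=1.600: state=(0.678, -1.263)
t=1.800: state=(0.374, -1.839)
t=1.820: state=(0.336, -1.917)
next step: t=1.830: state=(0.317, -1.958) — y has crossed -1.93
linear interpolation between t=1.820 (-1.91727) and t=1.830 (-1.95781) → t≈1.823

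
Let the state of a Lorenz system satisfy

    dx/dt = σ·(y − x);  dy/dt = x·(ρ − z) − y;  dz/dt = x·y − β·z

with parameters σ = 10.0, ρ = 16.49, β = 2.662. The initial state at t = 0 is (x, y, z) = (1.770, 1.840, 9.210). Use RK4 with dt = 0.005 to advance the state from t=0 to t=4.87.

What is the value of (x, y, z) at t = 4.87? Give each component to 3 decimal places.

(x, y, z) = (6.833, 5.498, 17.827)

t=0.000: state=(1.770, 1.840, 9.210)
step 1 (dt=0.005): k1=(0.700, 11.046, -21.260), k2=(0.959, 11.125, -21.067), k3=(0.954, 11.129, -21.066), k4=(1.209, 11.212, -20.872); state += dt/6·(k1+2k2+2k3+k4)
t=0.005: state=(1.775, 1.896, 9.105)
t=0.010: state=(1.782, 1.952, 9.001)
t=0.015: state=(1.792, 2.010, 8.900)
continuing one RK4 step at a time; state shown every 40 steps (Δt=0.2):
t=0.200: state=(3.651, 5.512, 6.871)
t=0.400: state=(9.293, 12.210, 14.007)
t=0.600: state=(7.750, 3.842, 21.576)
t=0.800: state=(2.489, 1.556, 14.037)
t=1.000: state=(2.619, 3.469, 9.103)
t=1.200: state=(6.037, 8.664, 9.446)
t=1.400: state=(10.012, 9.514, 19.939)
t=1.600: state=(4.863, 2.376, 17.871)
t=1.800: state=(2.838, 3.003, 11.727)
t=2.000: state=(4.812, 6.622, 9.637)
t=2.200: state=(9.064, 10.474, 16.209)
t=2.400: state=(6.851, 4.205, 19.479)
t=2.600: state=(3.559, 3.134, 13.731)
t=2.800: state=(4.542, 5.844, 10.691)
t=3.000: state=(8.083, 9.731, 14.583)
t=3.200: state=(7.677, 5.702, 19.380)
t=3.400: state=(4.324, 3.555, 14.952)
t=3.600: state=(4.654, 5.623, 11.710)
t=3.800: state=(7.515, 8.979, 14.193)
t=4.000: state=(7.805, 6.449, 18.732)
t=4.200: state=(4.917, 4.055, 15.559)
t=4.400: state=(4.901, 5.644, 12.525)
t=4.600: state=(7.214, 8.427, 14.276)
t=4.800: state=(7.669, 6.711, 18.087)
t=4.870: state=(6.833, 5.498, 17.827)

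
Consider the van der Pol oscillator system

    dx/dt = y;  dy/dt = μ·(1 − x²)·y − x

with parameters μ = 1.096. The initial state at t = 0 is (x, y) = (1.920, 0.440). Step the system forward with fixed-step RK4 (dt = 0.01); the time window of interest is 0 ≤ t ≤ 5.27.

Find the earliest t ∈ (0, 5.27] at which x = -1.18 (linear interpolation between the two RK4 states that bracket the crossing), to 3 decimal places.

t = 2.787

t=0.000: state=(1.920, 0.440)
step 1 (dt=0.01): k1=(0.440, -3.215), k2=(0.424, -3.174), k3=(0.424, -3.175), k4=(0.408, -3.134); state += dt/6·(k1+2k2+2k3+k4)
t=0.010: state=(1.924, 0.408)
t=0.020: state=(1.928, 0.377)
t=0.030: state=(1.932, 0.347)
continuing one RK4 step at a time; state shown every 20 steps (Δt=0.2):
t=0.200: state=(1.954, -0.052)
t=0.400: state=(1.914, -0.320)
t=0.600: state=(1.834, -0.473)
t=0.800: state=(1.728, -0.578)
t=1.000: state=(1.603, -0.669)
t=1.200: state=(1.460, -0.764)
t=1.400: state=(1.296, -0.878)
t=1.600: state=(1.107, -1.026)
t=1.800: state=(0.882, -1.227)
t=2.000: state=(0.610, -1.508)
t=2.200: state=(0.272, -1.892)
t=2.400: state=(-0.153, -2.363)
t=2.600: state=(-0.667, -2.739)
t=2.780: state=(-1.161, -2.652)
next step: t=2.790: state=(-1.188, -2.629) — x has crossed -1.18
linear interpolation between t=2.780 (-1.16127) and t=2.790 (-1.18768) → t≈2.787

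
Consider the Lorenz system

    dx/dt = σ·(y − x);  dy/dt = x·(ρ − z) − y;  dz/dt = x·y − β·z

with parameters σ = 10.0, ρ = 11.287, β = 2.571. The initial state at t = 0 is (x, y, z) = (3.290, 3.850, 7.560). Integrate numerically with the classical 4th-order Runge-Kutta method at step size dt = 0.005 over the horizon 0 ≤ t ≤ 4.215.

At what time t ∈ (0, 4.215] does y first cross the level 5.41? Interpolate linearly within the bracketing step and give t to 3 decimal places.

t=0.000: state=(3.290, 3.850, 7.560)
step 1 (dt=0.005): k1=(5.600, 8.412, -6.770), k2=(5.670, 8.499, -6.603), k3=(5.671, 8.498, -6.603), k4=(5.741, 8.585, -6.435); state += dt/6·(k1+2k2+2k3+k4)
t=0.005: state=(3.318, 3.892, 7.527)
t=0.010: state=(3.347, 3.936, 7.496)
t=0.015: state=(3.377, 3.980, 7.466)
t=0.145: state=(4.406, 5.373, 7.366)
next step: t=0.150: state=(4.455, 5.432, 7.391) — y has crossed 5.41
linear interpolation between t=0.145 (5.37269) and t=0.150 (5.43227) → t≈0.148

t = 0.148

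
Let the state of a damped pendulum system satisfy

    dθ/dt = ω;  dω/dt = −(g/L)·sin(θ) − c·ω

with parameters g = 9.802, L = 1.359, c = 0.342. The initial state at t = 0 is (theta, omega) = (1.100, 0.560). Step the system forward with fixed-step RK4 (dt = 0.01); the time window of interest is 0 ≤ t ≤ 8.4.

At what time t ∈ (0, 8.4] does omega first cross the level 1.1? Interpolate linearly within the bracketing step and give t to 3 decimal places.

t=0.000: state=(1.100, 0.560)
step 1 (dt=0.01): k1=(0.560, -6.619), k2=(0.527, -6.617), k3=(0.527, -6.617), k4=(0.494, -6.614); state += dt/6·(k1+2k2+2k3+k4)
t=0.010: state=(1.105, 0.494)
t=0.020: state=(1.110, 0.428)
t=0.030: state=(1.114, 0.362)
continuing one RK4 step at a time; state shown every 50 steps (Δt=0.5):
t=0.500: state=(0.618, -2.231)
t=1.000: state=(-0.574, -1.837)
t=1.500: state=(-0.825, 0.863)
t=1.540: state=(-0.787, 1.058)
next step: t=1.550: state=(-0.776, 1.105) — omega has crossed 1.1
linear interpolation between t=1.540 (1.05774) and t=1.550 (1.10485) → t≈1.549

t = 1.549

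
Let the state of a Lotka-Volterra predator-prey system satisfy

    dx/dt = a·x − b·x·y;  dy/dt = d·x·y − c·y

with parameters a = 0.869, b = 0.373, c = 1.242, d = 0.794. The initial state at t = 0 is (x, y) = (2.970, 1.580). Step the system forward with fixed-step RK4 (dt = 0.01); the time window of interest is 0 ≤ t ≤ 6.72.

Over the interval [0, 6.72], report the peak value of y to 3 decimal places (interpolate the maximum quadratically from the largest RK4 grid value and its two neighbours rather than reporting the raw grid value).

max y = 5.223

t=0.000: state=(2.970, 1.580)
step 1 (dt=0.01): k1=(0.831, 1.764), k2=(0.822, 1.779), k3=(0.822, 1.779), k4=(0.813, 1.794); state += dt/6·(k1+2k2+2k3+k4)
t=0.010: state=(2.978, 1.598)
t=0.020: state=(2.986, 1.616)
t=0.030: state=(2.994, 1.634)
continuing one RK4 step at a time; state shown every 25 steps (Δt=0.25):
t=0.250: state=(3.111, 2.123)
t=0.500: state=(3.066, 2.883)
t=0.750: state=(2.792, 3.794)
t=1.000: state=(2.338, 4.637)
t=1.250: state=(1.835, 5.142)
t=1.500: state=(1.404, 5.189)
t=1.750: state=(1.089, 4.862)
t=2.000: state=(0.881, 4.328)
t=2.250: state=(0.752, 3.727)
t=2.500: state=(0.678, 3.146)
t=2.750: state=(0.644, 2.629)
t=3.000: state=(0.640, 2.188)
t=3.250: state=(0.660, 1.824)
t=3.500: state=(0.702, 1.530)
t=3.750: state=(0.765, 1.297)
t=4.000: state=(0.850, 1.116)
t=4.250: state=(0.958, 0.978)
t=4.500: state=(1.092, 0.879)
t=4.750: state=(1.254, 0.812)
t=5.000: state=(1.447, 0.778)
t=5.250: state=(1.673, 0.777)
t=5.500: state=(1.931, 0.815)
t=5.750: state=(2.216, 0.901)
t=6.000: state=(2.516, 1.056)
t=6.250: state=(2.802, 1.313)
t=6.500: state=(3.027, 1.720)
t=6.720: state=(3.118, 2.242)
largest grid value and its neighbours: y(1.390)=5.22284, y(1.400)=5.22314, y(1.410)=5.22274
parabola through these three points peaks at t≈1.399 with y≈5.22314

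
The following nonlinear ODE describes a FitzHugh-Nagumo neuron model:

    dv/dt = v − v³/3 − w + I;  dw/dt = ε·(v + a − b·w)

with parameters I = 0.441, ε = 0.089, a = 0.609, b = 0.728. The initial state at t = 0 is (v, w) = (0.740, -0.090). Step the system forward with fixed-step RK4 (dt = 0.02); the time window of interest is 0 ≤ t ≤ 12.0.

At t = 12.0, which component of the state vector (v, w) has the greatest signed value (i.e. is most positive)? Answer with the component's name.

t=0.000: state=(0.740, -0.090)
step 1 (dt=0.02): k1=(1.136, 0.126), k2=(1.140, 0.127), k3=(1.140, 0.127), k4=(1.143, 0.128); state += dt/6·(k1+2k2+2k3+k4)
t=0.020: state=(0.763, -0.087)
t=0.040: state=(0.786, -0.085)
t=0.060: state=(0.809, -0.082)
continuing one RK4 step at a time; state shown every 25 steps (Δt=0.5):
t=0.500: state=(1.307, -0.015)
t=1.000: state=(1.680, 0.078)
t=1.500: state=(1.808, 0.179)
t=2.000: state=(1.820, 0.280)
t=2.500: state=(1.794, 0.377)
t=3.000: state=(1.757, 0.469)
t=3.500: state=(1.716, 0.557)
t=4.000: state=(1.673, 0.640)
t=4.500: state=(1.629, 0.719)
t=5.000: state=(1.584, 0.793)
t=5.500: state=(1.537, 0.863)
t=6.000: state=(1.489, 0.928)
t=6.500: state=(1.439, 0.989)
t=7.000: state=(1.386, 1.046)
t=7.500: state=(1.331, 1.099)
t=8.000: state=(1.273, 1.148)
t=8.500: state=(1.210, 1.192)
t=9.000: state=(1.141, 1.232)
t=9.500: state=(1.064, 1.268)
t=10.000: state=(0.975, 1.299)
t=10.500: state=(0.870, 1.325)
t=11.000: state=(0.738, 1.344)
t=11.500: state=(0.563, 1.357)
t=12.000: state=(0.310, 1.360)
compare at T: v=0.310, w=1.360

largest component: w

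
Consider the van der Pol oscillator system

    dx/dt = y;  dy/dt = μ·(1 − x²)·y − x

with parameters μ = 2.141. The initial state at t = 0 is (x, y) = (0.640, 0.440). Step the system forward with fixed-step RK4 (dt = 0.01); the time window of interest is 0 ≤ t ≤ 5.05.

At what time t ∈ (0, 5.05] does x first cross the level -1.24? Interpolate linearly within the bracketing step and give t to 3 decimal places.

t = 2.411

t=0.000: state=(0.640, 0.440)
step 1 (dt=0.01): k1=(0.440, -0.084), k2=(0.440, -0.089), k3=(0.440, -0.089), k4=(0.439, -0.095); state += dt/6·(k1+2k2+2k3+k4)
t=0.010: state=(0.644, 0.439)
t=0.020: state=(0.649, 0.438)
t=0.030: state=(0.653, 0.437)
continuing one RK4 step at a time; state shown every 20 steps (Δt=0.2):
t=0.200: state=(0.725, 0.400)
t=0.400: state=(0.797, 0.313)
t=0.600: state=(0.847, 0.183)
t=0.800: state=(0.868, 0.023)
t=1.000: state=(0.855, -0.158)
t=1.200: state=(0.804, -0.358)
t=1.400: state=(0.709, -0.597)
t=1.600: state=(0.560, -0.915)
t=1.800: state=(0.332, -1.394)
t=2.000: state=(-0.017, -2.149)
t=2.200: state=(-0.543, -3.109)
t=2.400: state=(-1.205, -3.217)
t=2.410: state=(-1.237, -3.171)
next step: t=2.420: state=(-1.269, -3.121) — x has crossed -1.24
linear interpolation between t=2.410 (-1.23711) and t=2.420 (-1.26857) → t≈2.411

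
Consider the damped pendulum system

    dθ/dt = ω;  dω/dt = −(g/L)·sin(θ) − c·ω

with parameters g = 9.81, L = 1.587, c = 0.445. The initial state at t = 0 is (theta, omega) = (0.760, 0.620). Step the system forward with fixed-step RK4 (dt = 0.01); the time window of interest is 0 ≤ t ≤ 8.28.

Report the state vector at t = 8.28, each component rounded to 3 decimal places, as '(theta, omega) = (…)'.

t=0.000: state=(0.760, 0.620)
step 1 (dt=0.01): k1=(0.620, -4.534), k2=(0.597, -4.538), k3=(0.597, -4.538), k4=(0.575, -4.541); state += dt/6·(k1+2k2+2k3+k4)
t=0.010: state=(0.766, 0.575)
t=0.020: state=(0.771, 0.529)
t=0.030: state=(0.777, 0.484)
continuing one RK4 step at a time; state shown every 50 steps (Δt=0.5):
t=0.500: state=(0.538, -1.342)
t=1.000: state=(-0.256, -1.422)
t=1.500: state=(-0.590, 0.178)
t=2.000: state=(-0.170, 1.259)
t=2.500: state=(0.368, 0.636)
t=3.000: state=(0.360, -0.613)
t=3.500: state=(-0.075, -0.891)
t=4.000: state=(-0.333, -0.042)
t=4.500: state=(-0.140, 0.688)
t=5.000: state=(0.183, 0.445)
t=5.500: state=(0.221, -0.286)
t=6.000: state=(-0.016, -0.527)
t=6.500: state=(-0.186, -0.081)
t=7.000: state=(-0.097, 0.374)
t=7.500: state=(0.092, 0.285)
t=8.000: state=(0.132, -0.132)
t=8.280: state=(0.070, -0.285)

(theta, omega) = (0.070, -0.285)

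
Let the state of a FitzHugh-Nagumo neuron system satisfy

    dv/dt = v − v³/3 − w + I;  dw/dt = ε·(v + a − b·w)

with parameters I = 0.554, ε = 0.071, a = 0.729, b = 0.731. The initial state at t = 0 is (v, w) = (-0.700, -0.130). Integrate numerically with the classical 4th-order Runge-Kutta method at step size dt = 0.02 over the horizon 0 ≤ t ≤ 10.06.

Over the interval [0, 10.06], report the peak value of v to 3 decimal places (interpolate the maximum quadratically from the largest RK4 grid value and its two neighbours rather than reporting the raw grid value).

t=0.000: state=(-0.700, -0.130)
step 1 (dt=0.02): k1=(0.098, 0.009), k2=(0.099, 0.009), k3=(0.099, 0.009), k4=(0.099, 0.009); state += dt/6·(k1+2k2+2k3+k4)
t=0.020: state=(-0.698, -0.130)
t=0.040: state=(-0.696, -0.130)
t=0.060: state=(-0.694, -0.129)
continuing one RK4 step at a time; state shown every 25 steps (Δt=0.5):
t=0.500: state=(-0.645, -0.125)
t=1.000: state=(-0.575, -0.117)
t=1.500: state=(-0.482, -0.107)
t=2.000: state=(-0.352, -0.094)
t=2.500: state=(-0.160, -0.075)
t=3.000: state=(0.136, -0.048)
t=3.500: state=(0.593, -0.009)
t=4.000: state=(1.175, 0.047)
t=4.500: state=(1.629, 0.122)
t=5.000: state=(1.814, 0.205)
t=5.500: state=(1.850, 0.290)
t=6.000: state=(1.837, 0.373)
t=6.500: state=(1.809, 0.453)
t=7.000: state=(1.776, 0.529)
t=7.500: state=(1.742, 0.603)
t=8.000: state=(1.707, 0.673)
t=8.500: state=(1.671, 0.741)
t=9.000: state=(1.635, 0.805)
t=9.500: state=(1.598, 0.867)
t=10.000: state=(1.560, 0.926)
t=10.060: state=(1.555, 0.933)
largest grid value and its neighbours: v(5.500)=1.85005, v(5.520)=1.85008, v(5.540)=1.85005
parabola through these three points peaks at t≈5.521 with v≈1.85008

max v = 1.850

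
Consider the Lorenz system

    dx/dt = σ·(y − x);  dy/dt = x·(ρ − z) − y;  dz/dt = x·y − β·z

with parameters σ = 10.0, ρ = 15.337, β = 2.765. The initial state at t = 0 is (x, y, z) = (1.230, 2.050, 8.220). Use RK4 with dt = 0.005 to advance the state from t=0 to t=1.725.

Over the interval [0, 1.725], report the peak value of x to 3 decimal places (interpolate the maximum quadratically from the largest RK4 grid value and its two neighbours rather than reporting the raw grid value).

t=0.000: state=(1.230, 2.050, 8.220)
step 1 (dt=0.005): k1=(8.200, 6.704, -20.207), k2=(8.163, 6.896, -20.004), k3=(8.168, 6.894, -20.005), k4=(8.136, 7.087, -19.803); state += dt/6·(k1+2k2+2k3+k4)
t=0.005: state=(1.271, 2.084, 8.120)
t=0.010: state=(1.311, 2.121, 8.022)
t=0.015: state=(1.352, 2.159, 7.926)
continuing one RK4 step at a time; state shown every 20 steps (Δt=0.1):
t=0.100: state=(2.100, 3.126, 6.611)
t=0.200: state=(3.452, 5.205, 6.022)
t=0.300: state=(5.716, 8.497, 7.340)
t=0.400: state=(8.732, 11.613, 12.191)
t=0.500: state=(10.308, 10.017, 18.955)
t=0.600: state=(8.119, 4.631, 20.378)
t=0.700: state=(4.748, 1.962, 17.134)
t=0.800: state=(2.839, 1.747, 13.545)
t=0.900: state=(2.347, 2.355, 10.712)
t=1.000: state=(2.736, 3.484, 8.757)
t=1.100: state=(3.852, 5.356, 7.906)
t=1.200: state=(5.768, 8.069, 8.845)
t=1.300: state=(8.191, 10.457, 12.566)
t=1.400: state=(9.499, 9.474, 17.703)
t=1.500: state=(8.046, 5.511, 19.291)
t=1.600: state=(5.403, 3.049, 17.004)
t=1.700: state=(3.705, 2.677, 13.953)
t=1.725: state=(3.487, 2.764, 13.256)
largest grid value and its neighbours: x(0.490)=10.31534, x(0.495)=10.31733, x(0.500)=10.30829
parabola through these three points peaks at t≈0.493 with x≈10.31790

max x = 10.318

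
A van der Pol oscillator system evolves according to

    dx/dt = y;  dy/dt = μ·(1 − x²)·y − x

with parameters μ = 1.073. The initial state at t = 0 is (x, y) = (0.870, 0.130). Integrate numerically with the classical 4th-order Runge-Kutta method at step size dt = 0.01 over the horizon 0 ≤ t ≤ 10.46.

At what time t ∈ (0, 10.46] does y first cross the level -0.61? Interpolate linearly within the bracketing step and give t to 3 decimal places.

t = 0.801

t=0.000: state=(0.870, 0.130)
step 1 (dt=0.01): k1=(0.130, -0.836), k2=(0.126, -0.838), k3=(0.126, -0.838), k4=(0.122, -0.840); state += dt/6·(k1+2k2+2k3+k4)
t=0.010: state=(0.871, 0.122)
t=0.020: state=(0.872, 0.113)
t=0.030: state=(0.874, 0.105)
continuing one RK4 step at a time; state shown every 50 steps (Δt=0.5):
t=0.500: state=(0.825, -0.317)
t=0.800: state=(0.687, -0.609)
next step: t=0.810: state=(0.681, -0.619) — y has crossed -0.61
linear interpolation between t=0.800 (-0.60891) and t=0.810 (-0.61925) → t≈0.801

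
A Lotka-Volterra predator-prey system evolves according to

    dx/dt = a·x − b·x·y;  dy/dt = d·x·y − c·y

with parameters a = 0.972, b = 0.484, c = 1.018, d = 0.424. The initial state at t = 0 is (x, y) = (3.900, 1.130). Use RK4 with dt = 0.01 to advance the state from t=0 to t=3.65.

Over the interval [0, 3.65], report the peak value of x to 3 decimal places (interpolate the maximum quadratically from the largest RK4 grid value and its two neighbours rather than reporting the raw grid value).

t=0.000: state=(3.900, 1.130)
step 1 (dt=0.01): k1=(1.658, 0.718), k2=(1.655, 0.724), k3=(1.654, 0.725), k4=(1.651, 0.731); state += dt/6·(k1+2k2+2k3+k4)
t=0.010: state=(3.917, 1.137)
t=0.020: state=(3.933, 1.145)
t=0.030: state=(3.949, 1.152)
continuing one RK4 step at a time; state shown every 20 steps (Δt=0.2):
t=0.200: state=(4.213, 1.301)
t=0.400: state=(4.464, 1.534)
t=0.600: state=(4.607, 1.840)
t=0.800: state=(4.600, 2.220)
t=1.000: state=(4.414, 2.658)
t=1.200: state=(4.055, 3.109)
t=1.400: state=(3.573, 3.506)
t=1.600: state=(3.045, 3.787)
t=1.800: state=(2.545, 3.914)
t=2.000: state=(2.116, 3.889)
t=2.200: state=(1.775, 3.739)
t=2.400: state=(1.518, 3.505)
t=2.600: state=(1.331, 3.225)
t=2.800: state=(1.200, 2.928)
t=3.000: state=(1.113, 2.634)
t=3.200: state=(1.062, 2.356)
t=3.400: state=(1.040, 2.101)
t=3.600: state=(1.043, 1.872)
t=3.650: state=(1.047, 1.819)
largest grid value and its neighbours: x(0.680)=4.62484, x(0.690)=4.62518, x(0.700)=4.62510
parabola through these three points peaks at t≈0.693 with x≈4.62520

max x = 4.625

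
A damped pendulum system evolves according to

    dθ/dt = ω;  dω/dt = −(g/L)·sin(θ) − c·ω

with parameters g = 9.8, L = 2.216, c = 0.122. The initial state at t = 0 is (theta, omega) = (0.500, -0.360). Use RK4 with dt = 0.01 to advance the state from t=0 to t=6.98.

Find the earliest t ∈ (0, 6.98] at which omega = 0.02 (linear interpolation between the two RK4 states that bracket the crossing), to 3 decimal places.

t=0.000: state=(0.500, -0.360)
step 1 (dt=0.01): k1=(-0.360, -2.076), k2=(-0.370, -2.068), k3=(-0.370, -2.068), k4=(-0.381, -2.059); state += dt/6·(k1+2k2+2k3+k4)
t=0.010: state=(0.496, -0.381)
t=0.020: state=(0.492, -0.401)
t=0.030: state=(0.488, -0.422)
continuing one RK4 step at a time; state shown every 25 steps (Δt=0.25):
t=0.250: state=(0.351, -0.807)
t=0.500: state=(0.115, -1.038)
t=0.750: state=(-0.145, -0.988)
t=1.000: state=(-0.358, -0.681)
t=1.250: state=(-0.472, -0.212)
t=1.360: state=(-0.483, 0.013)
next step: t=1.370: state=(-0.482, 0.034) — omega has crossed 0.02
linear interpolation between t=1.360 (0.01339) and t=1.370 (0.03388) → t≈1.363

t = 1.363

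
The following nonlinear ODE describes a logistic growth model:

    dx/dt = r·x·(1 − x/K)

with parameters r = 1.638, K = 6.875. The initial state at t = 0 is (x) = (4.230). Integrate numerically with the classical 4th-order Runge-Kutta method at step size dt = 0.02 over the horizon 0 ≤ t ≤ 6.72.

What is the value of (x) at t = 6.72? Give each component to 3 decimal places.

t=0.000: state=(4.230)
step 1 (dt=0.02): k1=(2.666), k2=(2.655), k3=(2.655), k4=(2.645); state += dt/6·(k1+2k2+2k3+k4)
t=0.020: state=(4.283)
t=0.040: state=(4.336)
t=0.060: state=(4.388)
continuing one RK4 step at a time; state shown every 25 steps (Δt=0.5):
t=0.500: state=(5.389)
t=1.000: state=(6.130)
t=1.500: state=(6.525)
t=2.000: state=(6.716)
t=2.500: state=(6.804)
t=3.000: state=(6.844)
t=3.500: state=(6.861)
t=4.000: state=(6.869)
t=4.500: state=(6.872)
t=5.000: state=(6.874)
t=5.500: state=(6.874)
t=6.000: state=(6.875)
t=6.500: state=(6.875)
t=6.720: state=(6.875)

(x) = (6.875)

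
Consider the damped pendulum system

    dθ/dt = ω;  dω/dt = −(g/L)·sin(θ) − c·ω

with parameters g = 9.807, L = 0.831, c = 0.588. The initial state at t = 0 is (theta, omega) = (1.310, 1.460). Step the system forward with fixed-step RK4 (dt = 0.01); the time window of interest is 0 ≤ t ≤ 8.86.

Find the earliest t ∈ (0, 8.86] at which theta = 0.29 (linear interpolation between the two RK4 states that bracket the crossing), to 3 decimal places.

t=0.000: state=(1.310, 1.460)
step 1 (dt=0.01): k1=(1.460, -12.261), k2=(1.399, -12.247), k3=(1.399, -12.246), k4=(1.338, -12.230); state += dt/6·(k1+2k2+2k3+k4)
t=0.010: state=(1.324, 1.338)
t=0.020: state=(1.337, 1.215)
t=0.030: state=(1.348, 1.094)
continuing one RK4 step at a time; state shown every 50 steps (Δt=0.5):
t=0.500: state=(0.659, -3.525)
t=0.590: state=(0.325, -3.831)
next step: t=0.600: state=(0.287, -3.844) — theta has crossed 0.29
linear interpolation between t=0.590 (0.32529) and t=0.600 (0.28692) → t≈0.599

t = 0.599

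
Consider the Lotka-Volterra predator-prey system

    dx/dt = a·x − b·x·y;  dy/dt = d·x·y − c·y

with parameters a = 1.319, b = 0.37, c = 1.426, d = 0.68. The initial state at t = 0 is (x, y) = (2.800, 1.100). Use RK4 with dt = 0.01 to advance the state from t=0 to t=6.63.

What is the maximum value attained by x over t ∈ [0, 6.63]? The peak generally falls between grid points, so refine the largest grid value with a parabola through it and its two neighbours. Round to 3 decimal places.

max x = 4.923

t=0.000: state=(2.800, 1.100)
step 1 (dt=0.01): k1=(2.554, 0.526), k2=(2.563, 0.537), k3=(2.562, 0.537), k4=(2.571, 0.548); state += dt/6·(k1+2k2+2k3+k4)
t=0.010: state=(2.826, 1.105)
t=0.020: state=(2.851, 1.111)
t=0.030: state=(2.877, 1.117)
continuing one RK4 step at a time; state shown every 25 steps (Δt=0.25):
t=0.250: state=(3.487, 1.313)
t=0.500: state=(4.216, 1.769)
t=0.750: state=(4.795, 2.676)
t=1.000: state=(4.859, 4.301)
t=1.250: state=(4.103, 6.524)
t=1.500: state=(2.853, 8.264)
t=1.750: state=(1.803, 8.543)
t=2.000: state=(1.178, 7.664)
t=2.250: state=(0.855, 6.357)
t=2.500: state=(0.702, 5.072)
t=2.750: state=(0.643, 3.977)
t=3.000: state=(0.646, 3.105)
t=3.250: state=(0.696, 2.435)
t=3.500: state=(0.792, 1.933)
t=3.750: state=(0.938, 1.567)
t=4.000: state=(1.142, 1.308)
t=4.250: state=(1.420, 1.137)
t=4.500: state=(1.786, 1.044)
t=4.750: state=(2.258, 1.029)
t=5.000: state=(2.846, 1.110)
t=5.250: state=(3.540, 1.336)
t=5.500: state=(4.266, 1.817)
t=5.750: state=(4.822, 2.767)
t=6.000: state=(4.833, 4.448)
t=6.250: state=(4.020, 6.684)
t=6.500: state=(2.764, 8.336)
t=6.630: state=(2.179, 8.610)
largest grid value and its neighbours: x(0.890)=4.92204, x(0.900)=4.92286, x(0.910)=4.92243
parabola through these three points peaks at t≈0.902 with x≈4.92287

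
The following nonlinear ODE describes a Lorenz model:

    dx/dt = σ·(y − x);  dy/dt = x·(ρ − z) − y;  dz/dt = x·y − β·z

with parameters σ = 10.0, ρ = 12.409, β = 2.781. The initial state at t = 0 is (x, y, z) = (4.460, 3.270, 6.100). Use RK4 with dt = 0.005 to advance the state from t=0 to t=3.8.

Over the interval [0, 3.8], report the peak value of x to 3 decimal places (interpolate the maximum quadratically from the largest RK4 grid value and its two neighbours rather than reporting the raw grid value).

max x = 8.161

t=0.000: state=(4.460, 3.270, 6.100)
step 1 (dt=0.005): k1=(-11.900, 24.868, -2.380), k2=(-10.981, 24.645, -2.185), k3=(-11.009, 24.658, -2.181), k4=(-10.117, 24.446, -1.986); state += dt/6·(k1+2k2+2k3+k4)
t=0.005: state=(4.405, 3.393, 6.089)
t=0.010: state=(4.359, 3.515, 6.080)
t=0.015: state=(4.320, 3.634, 6.073)
continuing one RK4 step at a time; state shown every 40 steps (Δt=0.2):
t=0.200: state=(5.991, 7.707, 7.875)
t=0.400: state=(8.118, 7.709, 14.320)
t=0.600: state=(5.098, 3.466, 13.597)
t=0.800: state=(3.453, 3.397, 9.717)
t=1.000: state=(4.437, 5.398, 8.158)
t=1.200: state=(6.711, 7.696, 10.669)
t=1.400: state=(6.844, 5.944, 13.863)
t=1.600: state=(4.755, 3.994, 12.027)
t=1.800: state=(4.328, 4.616, 9.682)
t=2.000: state=(5.563, 6.376, 9.769)
t=2.200: state=(6.706, 6.793, 12.241)
t=2.400: state=(5.818, 5.086, 12.777)
t=2.600: state=(4.784, 4.604, 11.022)
t=2.800: state=(5.109, 5.550, 10.087)
t=3.000: state=(6.098, 6.491, 11.134)
t=3.200: state=(6.183, 5.869, 12.418)
t=3.400: state=(5.344, 4.982, 11.796)
t=3.600: state=(5.094, 5.214, 10.712)
t=3.800: state=(5.645, 5.991, 10.785)
largest grid value and its neighbours: x(0.375)=8.15963, x(0.380)=8.16095, x(0.385)=8.15743
parabola through these three points peaks at t≈0.379 with x≈8.16108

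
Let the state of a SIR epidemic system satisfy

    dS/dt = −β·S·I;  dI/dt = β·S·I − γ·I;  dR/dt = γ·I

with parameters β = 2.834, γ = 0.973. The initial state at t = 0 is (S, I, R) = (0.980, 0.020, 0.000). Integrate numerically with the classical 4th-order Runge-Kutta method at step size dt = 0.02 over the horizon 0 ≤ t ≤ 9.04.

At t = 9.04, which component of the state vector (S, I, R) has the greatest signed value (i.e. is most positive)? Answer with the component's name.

t=0.000: state=(0.980, 0.020, 0.000)
step 1 (dt=0.02): k1=(-0.056, 0.036, 0.019), k2=(-0.057, 0.037, 0.020), k3=(-0.057, 0.037, 0.020), k4=(-0.058, 0.037, 0.020); state += dt/6·(k1+2k2+2k3+k4)
t=0.020: state=(0.979, 0.021, 0.000)
t=0.040: state=(0.978, 0.021, 0.001)
t=0.060: state=(0.976, 0.022, 0.001)
continuing one RK4 step at a time; state shown every 25 steps (Δt=0.5):
t=0.500: state=(0.936, 0.048, 0.016)
t=1.000: state=(0.844, 0.105, 0.051)
t=1.500: state=(0.685, 0.192, 0.123)
t=2.000: state=(0.491, 0.272, 0.237)
t=2.500: state=(0.326, 0.296, 0.378)
t=3.000: state=(0.218, 0.266, 0.516)
t=3.500: state=(0.155, 0.212, 0.633)
t=4.000: state=(0.119, 0.158, 0.723)
t=4.500: state=(0.099, 0.113, 0.788)
t=5.000: state=(0.086, 0.079, 0.834)
t=5.500: state=(0.078, 0.055, 0.867)
t=6.000: state=(0.074, 0.037, 0.889)
t=6.500: state=(0.070, 0.026, 0.904)
t=7.000: state=(0.068, 0.017, 0.914)
t=7.500: state=(0.067, 0.012, 0.921)
t=8.000: state=(0.066, 0.008, 0.926)
t=8.500: state=(0.065, 0.005, 0.929)
t=9.000: state=(0.065, 0.004, 0.931)
t=9.040: state=(0.065, 0.003, 0.932)
compare at T: S=0.065, I=0.003, R=0.932

largest component: R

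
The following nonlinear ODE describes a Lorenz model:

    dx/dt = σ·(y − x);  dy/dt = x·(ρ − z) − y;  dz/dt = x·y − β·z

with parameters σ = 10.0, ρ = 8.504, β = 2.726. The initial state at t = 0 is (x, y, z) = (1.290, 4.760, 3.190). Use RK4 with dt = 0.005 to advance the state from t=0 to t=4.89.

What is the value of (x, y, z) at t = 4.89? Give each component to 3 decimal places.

t=0.000: state=(1.290, 4.760, 3.190)
step 1 (dt=0.005): k1=(34.700, 2.095, -2.556), k2=(33.885, 2.560, -2.118), k3=(33.917, 2.546, -2.129), k4=(33.131, 2.999, -1.701); state += dt/6·(k1+2k2+2k3+k4)
t=0.005: state=(1.460, 4.773, 3.179)
t=0.010: state=(1.622, 4.790, 3.173)
t=0.015: state=(1.777, 4.811, 3.170)
continuing one RK4 step at a time; state shown every 40 steps (Δt=0.2):
t=0.200: state=(5.396, 6.852, 5.349)
t=0.400: state=(6.681, 6.214, 10.014)
t=0.600: state=(4.443, 3.227, 9.704)
t=0.800: state=(2.954, 2.683, 7.116)
t=1.000: state=(3.093, 3.443, 5.493)
t=1.200: state=(4.183, 4.867, 5.551)
t=1.400: state=(5.414, 5.808, 7.394)
t=1.600: state=(5.345, 4.913, 8.922)
t=1.800: state=(4.280, 3.807, 8.300)
t=2.000: state=(3.766, 3.732, 7.044)
t=2.200: state=(4.054, 4.339, 6.490)
t=2.400: state=(4.706, 5.009, 6.984)
t=2.600: state=(5.027, 5.010, 7.915)
t=2.800: state=(4.699, 4.446, 8.142)
t=3.000: state=(4.263, 4.122, 7.617)
t=3.200: state=(4.200, 4.270, 7.112)
t=3.400: state=(4.463, 4.626, 7.102)
t=3.600: state=(4.726, 4.799, 7.502)
t=3.800: state=(4.710, 4.630, 7.807)
t=4.000: state=(4.496, 4.389, 7.708)
t=4.200: state=(4.364, 4.348, 7.423)
t=4.400: state=(4.424, 4.491, 7.288)
t=4.600: state=(4.570, 4.633, 7.404)
t=4.800: state=(4.632, 4.626, 7.596)
t=4.890: state=(4.613, 4.579, 7.642)

(x, y, z) = (4.613, 4.579, 7.642)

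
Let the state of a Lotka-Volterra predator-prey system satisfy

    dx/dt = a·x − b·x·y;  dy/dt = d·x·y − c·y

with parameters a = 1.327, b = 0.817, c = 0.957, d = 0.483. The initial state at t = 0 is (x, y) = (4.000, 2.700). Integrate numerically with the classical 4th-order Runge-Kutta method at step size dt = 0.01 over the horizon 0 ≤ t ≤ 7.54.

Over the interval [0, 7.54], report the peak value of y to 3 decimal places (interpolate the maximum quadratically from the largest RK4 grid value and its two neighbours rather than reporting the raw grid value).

max y = 3.485

t=0.000: state=(4.000, 2.700)
step 1 (dt=0.01): k1=(-3.516, 2.633), k2=(-3.543, 2.622), k3=(-3.543, 2.622), k4=(-3.569, 2.611); state += dt/6·(k1+2k2+2k3+k4)
t=0.010: state=(3.965, 2.726)
t=0.020: state=(3.929, 2.752)
t=0.030: state=(3.892, 2.778)
continuing one RK4 step at a time; state shown every 25 steps (Δt=0.25):
t=0.250: state=(3.022, 3.252)
t=0.500: state=(2.104, 3.481)
t=0.750: state=(1.447, 3.386)
t=1.000: state=(1.039, 3.091)
t=1.250: state=(0.799, 2.715)
t=1.500: state=(0.665, 2.333)
t=1.750: state=(0.597, 1.981)
t=2.000: state=(0.573, 1.673)
t=2.250: state=(0.583, 1.412)
t=2.500: state=(0.623, 1.195)
t=2.750: state=(0.693, 1.018)
t=3.000: state=(0.797, 0.877)
t=3.250: state=(0.939, 0.766)
t=3.500: state=(1.129, 0.683)
t=3.750: state=(1.377, 0.625)
t=4.000: state=(1.695, 0.592)
t=4.250: state=(2.095, 0.585)
t=4.500: state=(2.586, 0.611)
t=4.750: state=(3.161, 0.680)
t=5.000: state=(3.787, 0.814)
t=5.250: state=(4.372, 1.049)
t=5.500: state=(4.740, 1.437)
t=5.750: state=(4.660, 2.006)
t=6.000: state=(4.024, 2.682)
t=6.250: state=(3.050, 3.240)
t=6.500: state=(2.127, 3.479)
t=6.750: state=(1.462, 3.392)
t=7.000: state=(1.047, 3.101)
t=7.250: state=(0.804, 2.726)
t=7.500: state=(0.668, 2.343)
t=7.540: state=(0.653, 2.284)
largest grid value and its neighbours: y(0.530)=3.48483, y(0.540)=3.48506, y(0.550)=3.48479
parabola through these three points peaks at t≈0.540 with y≈3.48506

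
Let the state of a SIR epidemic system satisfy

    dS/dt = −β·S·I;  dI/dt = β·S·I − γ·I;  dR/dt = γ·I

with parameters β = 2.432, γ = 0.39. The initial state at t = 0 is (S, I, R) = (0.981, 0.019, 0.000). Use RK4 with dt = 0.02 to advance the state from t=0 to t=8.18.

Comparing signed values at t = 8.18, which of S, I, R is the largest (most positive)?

t=0.000: state=(0.981, 0.019, 0.000)
step 1 (dt=0.02): k1=(-0.045, 0.038, 0.007), k2=(-0.046, 0.039, 0.008), k3=(-0.046, 0.039, 0.008), k4=(-0.047, 0.039, 0.008); state += dt/6·(k1+2k2+2k3+k4)
t=0.020: state=(0.980, 0.020, 0.000)
t=0.040: state=(0.979, 0.021, 0.000)
t=0.060: state=(0.978, 0.021, 0.000)
continuing one RK4 step at a time; state shown every 25 steps (Δt=0.5):
t=0.500: state=(0.943, 0.051, 0.006)
t=1.000: state=(0.853, 0.125, 0.022)
t=1.500: state=(0.678, 0.263, 0.059)
t=2.000: state=(0.444, 0.429, 0.127)
t=2.500: state=(0.245, 0.532, 0.222)
t=3.000: state=(0.126, 0.545, 0.329)
t=3.500: state=(0.067, 0.502, 0.431)
t=4.000: state=(0.038, 0.439, 0.523)
t=4.500: state=(0.023, 0.375, 0.602)
t=5.000: state=(0.015, 0.315, 0.670)
t=5.500: state=(0.011, 0.263, 0.726)
t=6.000: state=(0.008, 0.219, 0.773)
t=6.500: state=(0.006, 0.182, 0.812)
t=7.000: state=(0.005, 0.151, 0.844)
t=7.500: state=(0.004, 0.125, 0.871)
t=8.000: state=(0.004, 0.103, 0.893)
t=8.180: state=(0.004, 0.096, 0.900)
compare at T: S=0.004, I=0.096, R=0.900

largest component: R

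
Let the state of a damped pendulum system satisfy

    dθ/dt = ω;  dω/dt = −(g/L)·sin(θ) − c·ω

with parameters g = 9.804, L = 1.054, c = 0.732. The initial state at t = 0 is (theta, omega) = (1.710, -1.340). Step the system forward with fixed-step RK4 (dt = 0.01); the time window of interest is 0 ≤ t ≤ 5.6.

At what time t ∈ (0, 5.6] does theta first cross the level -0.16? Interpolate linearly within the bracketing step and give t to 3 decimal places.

t=0.000: state=(1.710, -1.340)
step 1 (dt=0.01): k1=(-1.340, -8.231), k2=(-1.381, -8.209), k3=(-1.381, -8.209), k4=(-1.422, -8.188); state += dt/6·(k1+2k2+2k3+k4)
t=0.010: state=(1.696, -1.422)
t=0.020: state=(1.682, -1.504)
t=0.030: state=(1.666, -1.585)
continuing one RK4 step at a time; state shown every 20 steps (Δt=0.2):
t=0.200: state=(1.284, -2.872)
t=0.400: state=(0.596, -3.860)
t=0.590: state=(-0.142, -3.704)
next step: t=0.600: state=(-0.179, -3.662) — theta has crossed -0.16
linear interpolation between t=0.590 (-0.14186) and t=0.600 (-0.17869) → t≈0.595

t = 0.595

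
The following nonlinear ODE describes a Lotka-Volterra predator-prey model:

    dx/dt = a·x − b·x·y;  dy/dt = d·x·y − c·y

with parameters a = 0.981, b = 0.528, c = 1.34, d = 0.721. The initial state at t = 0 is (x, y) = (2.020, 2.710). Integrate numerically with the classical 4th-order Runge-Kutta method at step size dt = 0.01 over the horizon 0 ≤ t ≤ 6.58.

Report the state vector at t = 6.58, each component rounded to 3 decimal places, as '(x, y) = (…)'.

(x, y) = (1.349, 2.284)

t=0.000: state=(2.020, 2.710)
step 1 (dt=0.01): k1=(-0.909, 0.315), k2=(-0.908, 0.307), k3=(-0.908, 0.307), k4=(-0.908, 0.298); state += dt/6·(k1+2k2+2k3+k4)
t=0.010: state=(2.011, 2.713)
t=0.020: state=(2.002, 2.716)
t=0.030: state=(1.993, 2.719)
continuing one RK4 step at a time; state shown every 25 steps (Δt=0.25):
t=0.250: state=(1.800, 2.734)
t=0.500: state=(1.610, 2.658)
t=0.750: state=(1.462, 2.506)
t=1.000: state=(1.359, 2.311)
t=1.250: state=(1.298, 2.099)
t=1.500: state=(1.275, 1.892)
t=1.750: state=(1.286, 1.704)
t=2.000: state=(1.326, 1.542)
t=2.250: state=(1.396, 1.409)
t=2.500: state=(1.491, 1.307)
t=2.750: state=(1.612, 1.236)
t=3.000: state=(1.755, 1.197)
t=3.250: state=(1.916, 1.192)
t=3.500: state=(2.089, 1.223)
t=3.750: state=(2.261, 1.295)
t=4.000: state=(2.418, 1.413)
t=4.250: state=(2.538, 1.581)
t=4.500: state=(2.596, 1.799)
t=4.750: state=(2.573, 2.053)
t=5.000: state=(2.465, 2.315)
t=5.250: state=(2.284, 2.543)
t=5.500: state=(2.064, 2.693)
t=5.750: state=(1.841, 2.738)
t=6.000: state=(1.644, 2.680)
t=6.250: state=(1.487, 2.540)
t=6.500: state=(1.376, 2.350)
t=6.580: state=(1.349, 2.284)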